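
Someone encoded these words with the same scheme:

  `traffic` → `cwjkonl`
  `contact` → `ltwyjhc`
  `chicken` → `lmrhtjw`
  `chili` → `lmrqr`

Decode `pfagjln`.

Shifts by position in traffic: pos 0: t→c (+9), pos 1: r→w (+5), pos 2: a→j (+9), pos 3: f→k (+5) — repeating every 2. A repeating key of period 2 is used — shifts +9, +5 over and over.
Decoding pfagjln: p−9=g, f−5=a, a−9=r, g−5=b, j−9=a, l−5=g, n−9=e.

garbage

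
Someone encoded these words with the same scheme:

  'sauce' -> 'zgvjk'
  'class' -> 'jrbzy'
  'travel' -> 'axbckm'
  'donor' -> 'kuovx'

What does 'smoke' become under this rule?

Shifts by position in sauce: pos 0: s→z (+7), pos 1: a→g (+6), pos 2: u→v (+1), pos 3: c→j (+7), pos 4: e→k (+6) — repeating every 3. It's a Vigenère-style cipher with numeric key [7,6,1]: position i shifts by key[i mod 3].
For smoke: s+7=z, m+6=s, o+1=p, k+7=r, e+6=k.

zsprk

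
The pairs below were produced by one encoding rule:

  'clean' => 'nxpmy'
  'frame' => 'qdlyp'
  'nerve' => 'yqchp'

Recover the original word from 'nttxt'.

chili

It's a Vigenère-style cipher with numeric key [11,12]: position i shifts by key[i mod 2].
Decoding nttxt: n−11=c, t−12=h, t−11=i, x−12=l, t−11=i.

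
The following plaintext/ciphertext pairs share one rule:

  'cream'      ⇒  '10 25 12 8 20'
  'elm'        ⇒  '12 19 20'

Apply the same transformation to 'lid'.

c is letter #3 and maps to 10: an offset of 7. Letters become their 1-based position plus 7 (so a→8, b→9, …).
For lid: l=12→19, i=9→16, d=4→11.

19 16 11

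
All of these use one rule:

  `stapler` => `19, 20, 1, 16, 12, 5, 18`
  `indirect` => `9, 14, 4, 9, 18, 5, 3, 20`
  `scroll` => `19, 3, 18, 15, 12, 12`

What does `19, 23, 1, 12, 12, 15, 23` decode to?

swallow

s is letter #19 and maps to 19: an offset of 0. Letters become their 1-indexed alphabet positions: a=1 … z=26.
Decoding 19, 23, 1, 12, 12, 15, 23: 19=s, 23=w, 1=a, 12=l, 12=l, 15=o, 23=w.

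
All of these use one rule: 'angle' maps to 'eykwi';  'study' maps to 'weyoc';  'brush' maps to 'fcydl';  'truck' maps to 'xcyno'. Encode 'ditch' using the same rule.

htxnl

Shifts by position in angle: pos 0: a→e (+4), pos 1: n→y (+11), pos 2: g→k (+4), pos 3: l→w (+11) — repeating every 2. A repeating key of period 2 is used — shifts +4, +11 over and over.
For ditch: d+4=h, i+11=t, t+4=x, c+11=n, h+4=l.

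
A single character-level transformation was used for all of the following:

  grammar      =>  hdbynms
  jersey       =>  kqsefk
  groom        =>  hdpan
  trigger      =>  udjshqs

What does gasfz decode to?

forty

Shifts by position in grammar: pos 0: g→h (+1), pos 1: r→d (+12), pos 2: a→b (+1), pos 3: m→y (+12) — repeating every 2. A repeating key of period 2 is used — shifts +1, +12 over and over.
Decoding gasfz: g−1=f, a−12=o, s−1=r, f−12=t, z−1=y.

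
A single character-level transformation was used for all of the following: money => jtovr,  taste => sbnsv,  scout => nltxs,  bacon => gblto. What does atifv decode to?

forge

m(12)→j(9) and o(14)→t(19) fit y≡5x+1 (mod 26); the inverse of 5 mod 26 is 21. Each letter's alphabet position (a=0..z=25) is mapped through 5·x+1 mod 26 — an affine cipher.
Decoding atifv: a(0)→21·(0−1)≡5=f; t(19)→21·(19−1)≡14=o; i(8)→21·(8−1)≡17=r; f(5)→21·(5−1)≡6=g; v(21)→21·(21−1)≡4=e (all mod 26).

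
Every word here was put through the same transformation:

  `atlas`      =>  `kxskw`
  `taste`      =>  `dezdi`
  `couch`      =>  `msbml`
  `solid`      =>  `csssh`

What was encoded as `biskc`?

relay

Shifts by position in atlas: pos 0: a→k (+10), pos 1: t→x (+4), pos 2: l→s (+7), pos 3: a→k (+10), pos 4: s→w (+4) — repeating every 3. It's a Vigenère-style cipher with numeric key [10,4,7]: position i shifts by key[i mod 3].
Undoing it on biskc: b−10=r, i−4=e, s−7=l, k−10=a, c−4=y.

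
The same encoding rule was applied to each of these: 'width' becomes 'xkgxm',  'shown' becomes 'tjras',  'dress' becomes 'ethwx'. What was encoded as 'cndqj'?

In width: w→x is +1, i→k is +2, d→g is +3, t→x is +4 — the shift increases by 1 each position. The shift increases by 1 at each position, starting from +1: 1, 2, 3, ….
Undoing it on cndqj: c−1=b, n−2=l, d−3=a, q−4=m, j−5=e.

blame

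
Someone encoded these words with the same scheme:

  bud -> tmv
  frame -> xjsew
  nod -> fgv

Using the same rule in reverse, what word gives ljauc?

Compare letters: b→t is +18, u→m is +18, d→v is +18 — a constant shift. It's a constant shift of +18 (ROT18).
Undoing it on ljauc: l−18=t, j−18=r, a−18=i, u−18=c, c−18=k.

trick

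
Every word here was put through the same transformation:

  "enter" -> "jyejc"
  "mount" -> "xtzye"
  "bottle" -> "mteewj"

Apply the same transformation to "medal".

xjofw

The shift depends on letter class: consonant n→y is +11, but vowel e→j is +5. The rule splits by letter class: vowels +5, consonants +11.
For medal: m(cons)+11=x, e(vowel)+5=j, d(cons)+11=o, a(vowel)+5=f, l(cons)+11=w.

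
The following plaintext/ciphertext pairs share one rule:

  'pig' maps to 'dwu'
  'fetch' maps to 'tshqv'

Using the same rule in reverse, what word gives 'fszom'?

Compare letters: p→d is +14, i→w is +14, g→u is +14 — a constant shift. Each letter is shifted forward by 14 in the alphabet (a Caesar shift of +14).
Undoing it on fszom: f−14=r, s−14=e, z−14=l, o−14=a, m−14=y.

relay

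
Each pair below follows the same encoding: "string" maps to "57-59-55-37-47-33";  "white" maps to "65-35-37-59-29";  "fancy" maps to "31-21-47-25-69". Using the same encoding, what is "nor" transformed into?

s(#19)→57 and t(#20)→59: differences scale by 2, so n = 2·pos + 19. Each letter becomes 2×(its alphabet position, a=1..z=26) + 19.
Applying it to nor: n=14→47, o=15→49, r=18→55.

47-49-55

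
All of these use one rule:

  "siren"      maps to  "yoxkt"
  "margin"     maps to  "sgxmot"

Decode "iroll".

Compare letters: s→y is +6, i→o is +6, r→x is +6 — a constant shift. Each letter is shifted forward by 6 in the alphabet (a Caesar shift of +6).
Decoding iroll: i−6=c, r−6=l, o−6=i, l−6=f, l−6=f.

cliff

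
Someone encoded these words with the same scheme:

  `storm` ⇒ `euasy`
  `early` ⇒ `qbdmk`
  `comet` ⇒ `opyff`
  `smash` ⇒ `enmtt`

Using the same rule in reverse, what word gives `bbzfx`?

It's a Vigenère-style cipher with numeric key [12,1]: position i shifts by key[i mod 2].
Reversing it on bbzfx: b−12=p, b−1=a, z−12=n, f−1=e, x−12=l.

panel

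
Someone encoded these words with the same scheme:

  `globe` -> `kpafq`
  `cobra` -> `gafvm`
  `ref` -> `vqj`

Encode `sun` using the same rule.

The rule splits by letter class: vowels +12, consonants +4.
On sun: s(cons)+4=w, u(vowel)+12=g, n(cons)+4=r.

wgr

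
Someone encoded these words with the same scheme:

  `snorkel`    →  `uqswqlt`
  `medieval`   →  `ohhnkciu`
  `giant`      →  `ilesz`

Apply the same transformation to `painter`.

rdmszlz

In snorkel: s→u is +2, n→q is +3, o→s is +4, r→w is +5 — the shift increases by 1 each position. Letter i (0-indexed) is shifted by i+2, so successive shifts are 2, 3, 4, ….
On painter: p+2=r, a+3=d, i+4=m, n+5=s, t+6=z, e+7=l, r+8=z.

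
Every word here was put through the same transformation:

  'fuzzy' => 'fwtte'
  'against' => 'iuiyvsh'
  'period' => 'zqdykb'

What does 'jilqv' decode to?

f(5)→f(5) and u(20)→w(22) fit y≡15x+8 (mod 26); the inverse of 15 mod 26 is 7. This is an affine cipher: with a=0,…,z=25, each position x becomes (15x+8) mod 26.
Undoing it on jilqv: j(9)→7·(9−8)≡7=h; i(8)→7·(8−8)≡0=a; l(11)→7·(11−8)≡21=v; q(16)→7·(16−8)≡4=e; v(21)→7·(21−8)≡13=n (all mod 26).

haven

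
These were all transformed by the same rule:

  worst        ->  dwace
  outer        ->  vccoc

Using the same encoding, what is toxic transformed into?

awgsn

Each letter shifts forward by (position + 7), i.e. 7, 8, 9, … — the shift grows by one for each successive letter.
For toxic: t+7=a, o+8=w, x+9=g, i+10=s, c+11=n.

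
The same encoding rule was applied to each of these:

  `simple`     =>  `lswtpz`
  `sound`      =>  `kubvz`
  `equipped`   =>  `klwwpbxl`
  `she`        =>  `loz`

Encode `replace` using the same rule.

The output letters match the input read backwards, each shifted +7: simple reversed is elpmis. Read the word backwards and shift each letter +7.
On replace: reverse → ecalper; then shift: e+7=l, c+7=j, a+7=h, l+7=s, p+7=w, e+7=l, r+7=y.

ljhswly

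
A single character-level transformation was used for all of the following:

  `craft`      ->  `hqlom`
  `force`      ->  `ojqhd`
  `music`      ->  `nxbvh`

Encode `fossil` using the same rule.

c(2)→h(7) and r(17)→q(16) fit y≡11x+11 (mod 26); the inverse of 11 mod 26 is 19. Each letter's alphabet position (a=0..z=25) is mapped through 11·x+11 mod 26 — an affine cipher.
On fossil: f(5)→11·5+11≡14=o; o(14)→11·14+11≡9=j; s(18)→11·18+11≡1=b; s(18)→11·18+11≡1=b; i(8)→11·8+11≡21=v; l(11)→11·11+11≡2=c (all mod 26).

ojbbvc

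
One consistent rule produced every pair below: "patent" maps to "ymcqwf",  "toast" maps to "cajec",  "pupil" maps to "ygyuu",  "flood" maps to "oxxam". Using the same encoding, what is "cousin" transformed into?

Shifts by position in patent: pos 0: p→y (+9), pos 1: a→m (+12), pos 2: t→c (+9), pos 3: e→q (+12) — repeating every 2. A repeating key of period 2 is used — shifts +9, +12 over and over.
On cousin: c+9=l, o+12=a, u+9=d, s+12=e, i+9=r, n+12=z.

laderz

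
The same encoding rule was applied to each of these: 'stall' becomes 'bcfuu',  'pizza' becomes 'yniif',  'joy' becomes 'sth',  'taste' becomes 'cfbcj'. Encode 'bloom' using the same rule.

kuttv

Two shifts are in play — +5 for a/e/i/o/u, +9 for every other letter.
On bloom: b(cons)+9=k, l(cons)+9=u, o(vowel)+5=t, o(vowel)+5=t, m(cons)+9=v.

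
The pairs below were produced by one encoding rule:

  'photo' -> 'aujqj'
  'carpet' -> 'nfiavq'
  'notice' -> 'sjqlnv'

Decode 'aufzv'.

phase

p(15)→a(0) and h(7)→u(20) fit y≡17x+5 (mod 26); the inverse of 17 mod 26 is 23. Each letter's alphabet position (a=0..z=25) is mapped through 17·x+5 mod 26 — an affine cipher.
Decoding aufzv: a(0)→23·(0−5)≡15=p; u(20)→23·(20−5)≡7=h; f(5)→23·(5−5)≡0=a; z(25)→23·(25−5)≡18=s; v(21)→23·(21−5)≡4=e (all mod 26).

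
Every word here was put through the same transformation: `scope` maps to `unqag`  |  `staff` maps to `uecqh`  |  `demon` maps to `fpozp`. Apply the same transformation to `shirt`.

uskcv

Shifts by position in scope: pos 0: s→u (+2), pos 1: c→n (+11), pos 2: o→q (+2), pos 3: p→a (+11) — repeating every 2. The shifts repeat in a cycle of length 2: positions 0,1,… shift by +2, +11, then the pattern repeats.
For shirt: s+2=u, h+11=s, i+2=k, r+11=c, t+2=v.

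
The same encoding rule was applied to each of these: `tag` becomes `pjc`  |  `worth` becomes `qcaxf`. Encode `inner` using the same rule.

anwwr

The output letters match the input read backwards, each shifted +9: tag reversed is gat. Read the word backwards and shift each letter +9.
Applying it to inner: reverse → renni; then shift: r+9=a, e+9=n, n+9=w, n+9=w, i+9=r.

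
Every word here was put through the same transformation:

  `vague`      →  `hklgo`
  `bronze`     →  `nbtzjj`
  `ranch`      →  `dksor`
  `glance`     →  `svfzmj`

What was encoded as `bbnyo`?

prime

Shifts by position in vague: pos 0: v→h (+12), pos 1: a→k (+10), pos 2: g→l (+5), pos 3: u→g (+12), pos 4: e→o (+10) — repeating every 3. It's a Vigenère-style cipher with numeric key [12,10,5]: position i shifts by key[i mod 3].
Reversing it on bbnyo: b−12=p, b−10=r, n−5=i, y−12=m, o−10=e.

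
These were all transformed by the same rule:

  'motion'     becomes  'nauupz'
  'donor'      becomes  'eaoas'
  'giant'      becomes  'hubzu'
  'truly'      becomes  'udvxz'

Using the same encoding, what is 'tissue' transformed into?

Shifts by position in motion: pos 0: m→n (+1), pos 1: o→a (+12), pos 2: t→u (+1), pos 3: i→u (+12) — repeating every 2. A repeating key of period 2 is used — shifts +1, +12 over and over.
On tissue: t+1=u, i+12=u, s+1=t, s+12=e, u+1=v, e+12=q.

uutevq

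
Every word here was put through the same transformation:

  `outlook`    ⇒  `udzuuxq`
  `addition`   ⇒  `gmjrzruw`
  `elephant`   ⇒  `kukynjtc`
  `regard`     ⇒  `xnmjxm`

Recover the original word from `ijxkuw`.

Shifts by position in outlook: pos 0: o→u (+6), pos 1: u→d (+9), pos 2: t→z (+6), pos 3: l→u (+9) — repeating every 2. The shifts repeat in a cycle of length 2: positions 0,1,… shift by +6, +9, then the pattern repeats.
Decoding ijxkuw: i−6=c, j−9=a, x−6=r, k−9=b, u−6=o, w−9=n.

carbon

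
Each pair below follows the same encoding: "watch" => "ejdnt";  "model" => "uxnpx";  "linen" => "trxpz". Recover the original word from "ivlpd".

In watch: w→e is +8, a→j is +9, t→d is +10, c→n is +11 — the shift increases by 1 each position. Letter i (0-indexed) is shifted by i+8, so successive shifts are 8, 9, 10, ….
Undoing it on ivlpd: i−8=a, v−9=m, l−10=b, p−11=e, d−12=r.

amber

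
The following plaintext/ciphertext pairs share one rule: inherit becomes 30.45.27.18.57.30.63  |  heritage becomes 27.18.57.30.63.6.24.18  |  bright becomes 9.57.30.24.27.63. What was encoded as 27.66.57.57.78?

i(#9)→30 and n(#14)→45: differences scale by 3, so n = 3·pos + 3. With a=1..z=26, the number is 3·pos + 3.
Decoding 27.66.57.57.78: 27→(27−3)÷3=8=h, 66→(66−3)÷3=21=u, 57→(57−3)÷3=18=r, 57→(57−3)÷3=18=r, 78→(78−3)÷3=25=y.

hurry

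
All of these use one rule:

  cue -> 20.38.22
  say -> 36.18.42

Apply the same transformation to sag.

c is letter #3 and maps to 20: an offset of 17. Letters become their 1-based position plus 17 (so a→18, b→19, …).
For sag: s=19→36, a=1→18, g=7→24.

36.18.24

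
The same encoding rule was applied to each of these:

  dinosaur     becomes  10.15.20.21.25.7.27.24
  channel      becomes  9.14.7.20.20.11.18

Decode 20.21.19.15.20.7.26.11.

d is letter #4 and maps to 10: an offset of 6. Letters become their 1-based position plus 6 (so a→7, b→8, …).
Decoding 20.21.19.15.20.7.26.11: 20→(20−6)÷1=14=n, 21→(21−6)÷1=15=o, 19→(19−6)÷1=13=m, 15→(15−6)÷1=9=i, 20→(20−6)÷1=14=n, 7→(7−6)÷1=1=a, 26→(26−6)÷1=20=t, 11→(11−6)÷1=5=e.

nominate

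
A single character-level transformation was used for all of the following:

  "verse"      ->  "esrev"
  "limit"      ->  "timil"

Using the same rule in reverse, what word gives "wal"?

law

The output letters match the input read backwards: verse reversed is esrev. It's just the letters in reverse order.
Reversing it on wal: then reverse → law.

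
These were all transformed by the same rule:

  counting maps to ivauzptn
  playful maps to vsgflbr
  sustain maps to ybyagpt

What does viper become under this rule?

bpvlx

Shifts by position in counting: pos 0: c→i (+6), pos 1: o→v (+7), pos 2: u→a (+6), pos 3: n→u (+7) — repeating every 2. The shifts repeat in a cycle of length 2: positions 0,1,… shift by +6, +7, then the pattern repeats.
For viper: v+6=b, i+7=p, p+6=v, e+7=l, r+6=x.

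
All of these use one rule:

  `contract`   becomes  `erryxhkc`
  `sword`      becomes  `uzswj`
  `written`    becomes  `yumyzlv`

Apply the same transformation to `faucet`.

In contract: c→e is +2, o→r is +3, n→r is +4, t→y is +5 — the shift increases by 1 each position. The shift increases by 1 at each position, starting from +2: 2, 3, 4, ….
For faucet: f+2=h, a+3=d, u+4=y, c+5=h, e+6=k, t+7=a.

hdyhka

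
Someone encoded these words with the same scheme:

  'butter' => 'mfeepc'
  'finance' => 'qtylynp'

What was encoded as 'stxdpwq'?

Every letter moves 11 places later in the alphabet, wrapping around z→a.
Undoing it on stxdpwq: s−11=h, t−11=i, x−11=m, d−11=s, p−11=e, w−11=l, q−11=f.

himself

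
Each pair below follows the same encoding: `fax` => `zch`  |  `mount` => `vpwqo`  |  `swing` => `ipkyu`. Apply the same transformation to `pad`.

The output letters match the input read backwards, each shifted +2: fax reversed is xaf. Two steps: reverse the string, then apply a Caesar shift of +2.
Applying it to pad: reverse → dap; then shift: d+2=f, a+2=c, p+2=r.

fcr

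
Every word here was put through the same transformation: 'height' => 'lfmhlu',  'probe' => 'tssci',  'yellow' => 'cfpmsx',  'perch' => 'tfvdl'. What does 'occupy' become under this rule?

sdgvtz

A repeating key of period 2 is used — shifts +4, +1 over and over.
For occupy: o+4=s, c+1=d, c+4=g, u+1=v, p+4=t, y+1=z.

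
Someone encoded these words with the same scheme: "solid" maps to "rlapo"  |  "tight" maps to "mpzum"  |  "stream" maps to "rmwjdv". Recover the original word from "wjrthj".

rescue

s(18)→r(17) and o(14)→l(11) fit y≡21x+3 (mod 26); the inverse of 21 mod 26 is 5. This is an affine cipher: with a=0,…,z=25, each position x becomes (21x+3) mod 26.
Decoding wjrthj: w(22)→5·(22−3)≡17=r; j(9)→5·(9−3)≡4=e; r(17)→5·(17−3)≡18=s; t(19)→5·(19−3)≡2=c; h(7)→5·(7−3)≡20=u; j(9)→5·(9−3)≡4=e (all mod 26).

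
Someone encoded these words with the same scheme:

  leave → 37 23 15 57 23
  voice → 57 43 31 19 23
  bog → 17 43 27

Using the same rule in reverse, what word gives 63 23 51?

yes

l(#12)→37 and e(#5)→23: differences scale by 2, so n = 2·pos + 13. Each letter becomes 2×(its alphabet position, a=1..z=26) + 13.
Reversing it on 63 23 51: 63→(63−13)÷2=25=y, 23→(23−13)÷2=5=e, 51→(51−13)÷2=19=s.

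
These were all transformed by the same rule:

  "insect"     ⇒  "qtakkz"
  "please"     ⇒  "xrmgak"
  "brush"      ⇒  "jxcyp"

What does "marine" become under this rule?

Shifts by position in insect: pos 0: i→q (+8), pos 1: n→t (+6), pos 2: s→a (+8), pos 3: e→k (+6) — repeating every 2. A repeating key of period 2 is used — shifts +8, +6 over and over.
For marine: m+8=u, a+6=g, r+8=z, i+6=o, n+8=v, e+6=k.

ugzovk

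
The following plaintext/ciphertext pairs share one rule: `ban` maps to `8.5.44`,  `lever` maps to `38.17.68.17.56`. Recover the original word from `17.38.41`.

elm

b(#2)→8 and a(#1)→5: differences scale by 3, so n = 3·pos + 2. Each letter becomes 3×(its alphabet position, a=1..z=26) + 2.
Reversing it on 17.38.41: 17→(17−2)÷3=5=e, 38→(38−2)÷3=12=l, 41→(41−2)÷3=13=m.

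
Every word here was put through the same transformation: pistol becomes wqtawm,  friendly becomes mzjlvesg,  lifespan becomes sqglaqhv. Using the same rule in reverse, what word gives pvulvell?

intended

Shifts by position in pistol: pos 0: p→w (+7), pos 1: i→q (+8), pos 2: s→t (+1), pos 3: t→a (+7), pos 4: o→w (+8), pos 5: l→m (+1) — repeating every 3. The shifts repeat in a cycle of length 3: positions 0,1,… shift by +7, +8, +1, then the pattern repeats.
Undoing it on pvulvell: p−7=i, v−8=n, u−1=t, l−7=e, v−8=n, e−1=d, l−7=e, l−8=d.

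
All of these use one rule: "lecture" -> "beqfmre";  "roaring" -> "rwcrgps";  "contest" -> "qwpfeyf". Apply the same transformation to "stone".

yfwpe

l(11)→b(1) and e(4)→e(4) fit y≡7x+2 (mod 26); the inverse of 7 mod 26 is 15. Treating letters as 0–25, the rule is x ↦ 7x + 2 (mod 26).
On stone: s(18)→7·18+2≡24=y; t(19)→7·19+2≡5=f; o(14)→7·14+2≡22=w; n(13)→7·13+2≡15=p; e(4)→7·4+2≡4=e (all mod 26).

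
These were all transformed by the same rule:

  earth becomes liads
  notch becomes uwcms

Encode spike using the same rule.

zxrup

Letter i (0-indexed) is shifted by i+7, so successive shifts are 7, 8, 9, ….
Applying it to spike: s+7=z, p+8=x, i+9=r, k+10=u, e+11=p.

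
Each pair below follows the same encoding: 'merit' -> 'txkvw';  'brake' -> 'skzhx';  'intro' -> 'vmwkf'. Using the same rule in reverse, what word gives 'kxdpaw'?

result

m(12)→t(19) and e(4)→x(23) fit y≡19x+25 (mod 26); the inverse of 19 mod 26 is 11. This is an affine cipher: with a=0,…,z=25, each position x becomes (19x+25) mod 26.
Reversing it on kxdpaw: k(10)→11·(10−25)≡17=r; x(23)→11·(23−25)≡4=e; d(3)→11·(3−25)≡18=s; p(15)→11·(15−25)≡20=u; a(0)→11·(0−25)≡11=l; w(22)→11·(22−25)≡19=t (all mod 26).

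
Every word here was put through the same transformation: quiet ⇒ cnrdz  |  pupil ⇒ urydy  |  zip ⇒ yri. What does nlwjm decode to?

dance

Two steps: reverse the string, then apply a Caesar shift of +9.
Reversing it on nlwjm: shift back: n−9=e, l−9=c, w−9=n, j−9=a, m−9=d → ecnad; then reverse → dance.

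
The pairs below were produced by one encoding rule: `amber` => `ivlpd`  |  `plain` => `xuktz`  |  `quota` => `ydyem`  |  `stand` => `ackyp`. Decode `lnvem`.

In amber: a→i is +8, m→v is +9, b→l is +10, e→p is +11 — the shift increases by 1 each position. Each letter shifts forward by (position + 8), i.e. 8, 9, 10, … — the shift grows by one for each successive letter.
Undoing it on lnvem: l−8=d, n−9=e, v−10=l, e−11=t, m−12=a.

delta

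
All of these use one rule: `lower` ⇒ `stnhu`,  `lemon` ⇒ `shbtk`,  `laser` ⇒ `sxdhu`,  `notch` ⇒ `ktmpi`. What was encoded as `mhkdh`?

Treating letters as 0–25, the rule is x ↦ 9x + 23 (mod 26).
Reversing it on mhkdh: m(12)→3·(12−23)≡19=t; h(7)→3·(7−23)≡4=e; k(10)→3·(10−23)≡13=n; d(3)→3·(3−23)≡18=s; h(7)→3·(7−23)≡4=e (all mod 26).

tense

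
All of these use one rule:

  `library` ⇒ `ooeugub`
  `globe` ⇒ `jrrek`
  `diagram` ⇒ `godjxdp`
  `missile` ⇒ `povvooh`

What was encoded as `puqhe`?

Shifts by position in library: pos 0: l→o (+3), pos 1: i→o (+6), pos 2: b→e (+3), pos 3: r→u (+3), pos 4: a→g (+6), pos 5: r→u (+3) — repeating every 3. A repeating key of period 3 is used — shifts +3, +6, +3 over and over.
Decoding puqhe: p−3=m, u−6=o, q−3=n, h−3=e, e−6=y.

money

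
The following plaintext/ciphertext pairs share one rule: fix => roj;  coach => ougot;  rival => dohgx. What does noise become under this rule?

The shift depends on letter class: consonant f→r is +12, but vowel i→o is +6. Two shifts are in play — +6 for a/e/i/o/u, +12 for every other letter.
Applying it to noise: n(cons)+12=z, o(vowel)+6=u, i(vowel)+6=o, s(cons)+12=e, e(vowel)+6=k.

zuoek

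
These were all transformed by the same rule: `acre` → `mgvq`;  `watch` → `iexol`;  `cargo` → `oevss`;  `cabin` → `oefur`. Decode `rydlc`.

Shifts by position in acre: pos 0: a→m (+12), pos 1: c→g (+4), pos 2: r→v (+4), pos 3: e→q (+12) — repeating every 3. It's a Vigenère-style cipher with numeric key [12,4,4]: position i shifts by key[i mod 3].
Reversing it on rydlc: r−12=f, y−4=u, d−4=z, l−12=z, c−4=y.

fuzzy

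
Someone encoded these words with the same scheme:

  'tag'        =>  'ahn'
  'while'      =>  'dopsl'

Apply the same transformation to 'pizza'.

Each letter is shifted forward by 7 in the alphabet (a Caesar shift of +7).
For pizza: p+7=w, i+7=p, z+7=g, z+7=g, a+7=h.

wpggh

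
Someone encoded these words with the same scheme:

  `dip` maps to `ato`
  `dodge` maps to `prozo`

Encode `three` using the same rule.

Read the word backwards and shift each letter +11.
Applying it to three: reverse → eerht; then shift: e+11=p, e+11=p, r+11=c, h+11=s, t+11=e.

ppcse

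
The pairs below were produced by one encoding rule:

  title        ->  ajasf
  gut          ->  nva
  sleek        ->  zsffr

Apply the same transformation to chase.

Vowels shift forward by 1 and consonants shift forward by 7.
Applying it to chase: c(cons)+7=j, h(cons)+7=o, a(vowel)+1=b, s(cons)+7=z, e(vowel)+1=f.

jobzf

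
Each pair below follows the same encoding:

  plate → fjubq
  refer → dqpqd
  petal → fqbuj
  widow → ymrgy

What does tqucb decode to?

beast

p(15)→f(5) and l(11)→j(9) fit y≡25x+20 (mod 26); the inverse of 25 mod 26 is 25. This is an affine cipher: with a=0,…,z=25, each position x becomes (25x+20) mod 26.
Reversing it on tqucb: t(19)→25·(19−20)≡1=b; q(16)→25·(16−20)≡4=e; u(20)→25·(20−20)≡0=a; c(2)→25·(2−20)≡18=s; b(1)→25·(1−20)≡19=t (all mod 26).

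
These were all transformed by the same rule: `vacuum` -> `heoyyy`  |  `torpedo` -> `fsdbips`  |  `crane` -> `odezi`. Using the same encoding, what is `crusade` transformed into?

odyeepi

The shift depends on letter class: consonant v→h is +12, but vowel a→e is +4. Two shifts are in play — +4 for a/e/i/o/u, +12 for every other letter.
Applying it to crusade: c(cons)+12=o, r(cons)+12=d, u(vowel)+4=y, s(cons)+12=e, a(vowel)+4=e, d(cons)+12=p, e(vowel)+4=i.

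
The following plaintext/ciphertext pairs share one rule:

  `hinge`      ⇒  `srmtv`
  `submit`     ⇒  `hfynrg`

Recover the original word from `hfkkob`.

supply

Each pair mirrors across the alphabet (h↔s, i↔r, n↔m): positions sum to 25. This is the alphabet-reversal cipher (Atbash): a becomes z, b becomes y, etc.
Undoing it on hfkkob: h↔s, f↔u, k↔p, k↔p, o↔l, b↔y.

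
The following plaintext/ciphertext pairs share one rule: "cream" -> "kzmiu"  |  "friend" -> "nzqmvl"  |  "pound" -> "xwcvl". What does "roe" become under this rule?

zwm

It's a constant shift of +8 (ROT8).
On roe: r+8=z, o+8=w, e+8=m.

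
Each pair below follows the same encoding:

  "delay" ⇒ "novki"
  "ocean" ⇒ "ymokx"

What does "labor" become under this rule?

Each letter is shifted forward by 10 in the alphabet (a Caesar shift of +10).
Applying it to labor: l+10=v, a+10=k, b+10=l, o+10=y, r+10=b.

vklyb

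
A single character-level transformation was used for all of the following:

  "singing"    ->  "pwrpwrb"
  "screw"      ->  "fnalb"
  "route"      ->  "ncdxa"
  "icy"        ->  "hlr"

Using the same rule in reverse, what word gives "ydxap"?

group

Read the word backwards and shift each letter +9.
Reversing it on ydxap: shift back: y−9=p, d−9=u, x−9=o, a−9=r, p−9=g → puorg; then reverse → group.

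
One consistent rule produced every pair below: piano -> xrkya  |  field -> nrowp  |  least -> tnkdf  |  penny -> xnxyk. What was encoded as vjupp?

naked

In piano: p→x is +8, i→r is +9, a→k is +10, n→y is +11 — the shift increases by 1 each position. The shift increases by 1 at each position, starting from +8: 8, 9, 10, ….
Reversing it on vjupp: v−8=n, j−9=a, u−10=k, p−11=e, p−12=d.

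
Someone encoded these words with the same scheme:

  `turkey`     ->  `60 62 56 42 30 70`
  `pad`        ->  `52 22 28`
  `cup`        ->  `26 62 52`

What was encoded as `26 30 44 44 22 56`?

The formula is n = 2×(alphabet index, a=1) + 20.
Reversing it on 26 30 44 44 22 56: 26→(26−20)÷2=3=c, 30→(30−20)÷2=5=e, 44→(44−20)÷2=12=l, 44→(44−20)÷2=12=l, 22→(22−20)÷2=1=a, 56→(56−20)÷2=18=r.

cellar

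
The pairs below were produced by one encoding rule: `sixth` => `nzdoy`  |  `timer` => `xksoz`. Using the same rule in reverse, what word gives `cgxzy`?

straw

The output letters match the input read backwards, each shifted +6: sixth reversed is htxis. Read the word backwards and shift each letter +6.
Reversing it on cgxzy: shift back: c−6=w, g−6=a, x−6=r, z−6=t, y−6=s → warts; then reverse → straw.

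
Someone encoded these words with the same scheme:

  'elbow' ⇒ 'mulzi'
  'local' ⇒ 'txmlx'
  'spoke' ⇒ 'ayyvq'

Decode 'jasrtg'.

In elbow: e→m is +8, l→u is +9, b→l is +10, o→z is +11 — the shift increases by 1 each position. Each letter shifts forward by (position + 8), i.e. 8, 9, 10, … — the shift grows by one for each successive letter.
Reversing it on jasrtg: j−8=b, a−9=r, s−10=i, r−11=g, t−12=h, g−13=t.

bright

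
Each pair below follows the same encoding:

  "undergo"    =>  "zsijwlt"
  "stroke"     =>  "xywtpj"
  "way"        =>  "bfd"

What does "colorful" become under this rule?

Every letter moves 5 places later in the alphabet, wrapping around z→a.
Applying it to colorful: c+5=h, o+5=t, l+5=q, o+5=t, r+5=w, f+5=k, u+5=z, l+5=q.

htqtwkzq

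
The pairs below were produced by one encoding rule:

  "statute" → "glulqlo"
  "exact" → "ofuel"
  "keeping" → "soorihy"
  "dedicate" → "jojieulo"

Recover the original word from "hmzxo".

Treating letters as 0–25, the rule is x ↦ 5x + 20 (mod 26).
Undoing it on hmzxo: h(7)→21·(7−20)≡13=n; m(12)→21·(12−20)≡14=o; z(25)→21·(25−20)≡1=b; x(23)→21·(23−20)≡11=l; o(14)→21·(14−20)≡4=e (all mod 26).

noble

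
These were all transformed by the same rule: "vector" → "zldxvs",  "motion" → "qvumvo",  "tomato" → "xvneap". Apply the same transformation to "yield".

A repeating key of period 3 is used — shifts +4, +7, +1 over and over.
For yield: y+4=c, i+7=p, e+1=f, l+4=p, d+7=k.

cpfpk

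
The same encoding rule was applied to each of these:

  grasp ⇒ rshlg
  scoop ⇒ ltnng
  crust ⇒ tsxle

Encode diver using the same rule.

mdqfs

This is an affine cipher: with a=0,…,z=25, each position x becomes (19x+7) mod 26.
On diver: d(3)→19·3+7≡12=m; i(8)→19·8+7≡3=d; v(21)→19·21+7≡16=q; e(4)→19·4+7≡5=f; r(17)→19·17+7≡18=s (all mod 26).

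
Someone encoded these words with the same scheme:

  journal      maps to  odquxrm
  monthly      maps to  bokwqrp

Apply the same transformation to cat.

The output letters match the input read backwards, each shifted +3: journal reversed is lanruoj. The word is reversed, then every letter is shifted forward by 3.
For cat: reverse → tac; then shift: t+3=w, a+3=d, c+3=f.

wdf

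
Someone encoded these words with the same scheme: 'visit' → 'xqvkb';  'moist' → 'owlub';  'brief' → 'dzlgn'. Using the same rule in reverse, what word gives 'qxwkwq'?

Shifts by position in visit: pos 0: v→x (+2), pos 1: i→q (+8), pos 2: s→v (+3), pos 3: i→k (+2), pos 4: t→b (+8) — repeating every 3. The shifts repeat in a cycle of length 3: positions 0,1,… shift by +2, +8, +3, then the pattern repeats.
Decoding qxwkwq: q−2=o, x−8=p, w−3=t, k−2=i, w−8=o, q−3=n.

option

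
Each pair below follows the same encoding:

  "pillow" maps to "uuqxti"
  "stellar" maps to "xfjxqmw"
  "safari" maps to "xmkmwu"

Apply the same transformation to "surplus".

Shifts by position in pillow: pos 0: p→u (+5), pos 1: i→u (+12), pos 2: l→q (+5), pos 3: l→x (+12) — repeating every 2. The shifts repeat in a cycle of length 2: positions 0,1,… shift by +5, +12, then the pattern repeats.
For surplus: s+5=x, u+12=g, r+5=w, p+12=b, l+5=q, u+12=g, s+5=x.

xgwbqgx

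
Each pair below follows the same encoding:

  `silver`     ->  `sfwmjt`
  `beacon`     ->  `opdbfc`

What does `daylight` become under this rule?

The output letters match the input read backwards, each shifted +1: silver reversed is revlis. Read the word backwards and shift each letter +1.
Applying it to daylight: reverse → thgilyad; then shift: t+1=u, h+1=i, g+1=h, i+1=j, l+1=m, y+1=z, a+1=b, d+1=e.

uihjmzbe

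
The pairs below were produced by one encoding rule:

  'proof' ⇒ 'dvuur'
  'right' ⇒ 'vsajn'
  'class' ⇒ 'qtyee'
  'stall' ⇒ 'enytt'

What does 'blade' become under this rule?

htyzi

This is an affine cipher: with a=0,…,z=25, each position x becomes (9x+24) mod 26.
For blade: b(1)→9·1+24≡7=h; l(11)→9·11+24≡19=t; a(0)→9·0+24≡24=y; d(3)→9·3+24≡25=z; e(4)→9·4+24≡8=i (all mod 26).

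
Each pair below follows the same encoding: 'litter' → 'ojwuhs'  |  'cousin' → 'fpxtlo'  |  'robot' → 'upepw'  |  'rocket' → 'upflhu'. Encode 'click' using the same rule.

fmldn

Shifts by position in litter: pos 0: l→o (+3), pos 1: i→j (+1), pos 2: t→w (+3), pos 3: t→u (+1) — repeating every 2. The shifts repeat in a cycle of length 2: positions 0,1,… shift by +3, +1, then the pattern repeats.
Applying it to click: c+3=f, l+1=m, i+3=l, c+1=d, k+3=n.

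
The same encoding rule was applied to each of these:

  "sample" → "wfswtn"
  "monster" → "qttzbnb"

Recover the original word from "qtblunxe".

movement

In sample: s→w is +4, a→f is +5, m→s is +6, p→w is +7 — the shift increases by 1 each position. The shift increases by 1 at each position, starting from +4: 4, 5, 6, ….
Undoing it on qtblunxe: q−4=m, t−5=o, b−6=v, l−7=e, u−8=m, n−9=e, x−10=n, e−11=t.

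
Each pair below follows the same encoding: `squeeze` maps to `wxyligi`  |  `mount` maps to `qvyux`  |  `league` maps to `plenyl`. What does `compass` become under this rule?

Shifts by position in squeeze: pos 0: s→w (+4), pos 1: q→x (+7), pos 2: u→y (+4), pos 3: e→l (+7) — repeating every 2. A repeating key of period 2 is used — shifts +4, +7 over and over.
On compass: c+4=g, o+7=v, m+4=q, p+7=w, a+4=e, s+7=z, s+4=w.

gvqwezw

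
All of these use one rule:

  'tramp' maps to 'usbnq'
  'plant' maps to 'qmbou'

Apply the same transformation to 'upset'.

vqtfu

Compare letters: t→u is +1, r→s is +1, a→b is +1 — a constant shift. It's a constant shift of +1 (ROT1).
For upset: u+1=v, p+1=q, s+1=t, e+1=f, t+1=u.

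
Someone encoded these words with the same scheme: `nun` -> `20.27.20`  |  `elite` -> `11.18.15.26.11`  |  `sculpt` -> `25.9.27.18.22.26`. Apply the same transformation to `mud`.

19.27.10

n is letter #14 and maps to 20: an offset of 6. The number is (letter's place in the alphabet, a=1) + 6.
Applying it to mud: m=13→19, u=21→27, d=4→10.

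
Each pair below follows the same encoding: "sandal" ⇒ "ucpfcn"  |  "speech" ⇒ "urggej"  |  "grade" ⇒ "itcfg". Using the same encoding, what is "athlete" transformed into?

Each letter is shifted forward by 2 in the alphabet (a Caesar shift of +2).
On athlete: a+2=c, t+2=v, h+2=j, l+2=n, e+2=g, t+2=v, e+2=g.

cvjngvg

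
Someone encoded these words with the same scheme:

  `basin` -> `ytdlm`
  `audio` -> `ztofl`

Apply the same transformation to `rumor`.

czxfc

The output letters match the input read backwards, each shifted +11: basin reversed is nisab. Read the word backwards and shift each letter +11.
Applying it to rumor: reverse → romur; then shift: r+11=c, o+11=z, m+11=x, u+11=f, r+11=c.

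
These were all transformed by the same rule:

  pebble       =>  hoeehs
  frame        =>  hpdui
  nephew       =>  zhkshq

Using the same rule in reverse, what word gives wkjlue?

The output letters match the input read backwards, each shifted +3: pebble reversed is elbbep. Read the word backwards and shift each letter +3.
Reversing it on wkjlue: shift back: w−3=t, k−3=h, j−3=g, l−3=i, u−3=r, e−3=b → thgirb; then reverse → bright.

bright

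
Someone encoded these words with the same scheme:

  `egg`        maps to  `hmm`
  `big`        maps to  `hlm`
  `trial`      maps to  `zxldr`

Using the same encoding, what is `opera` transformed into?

rvhxd

Vowels shift forward by 3 and consonants shift forward by 6.
Applying it to opera: o(vowel)+3=r, p(cons)+6=v, e(vowel)+3=h, r(cons)+6=x, a(vowel)+3=d.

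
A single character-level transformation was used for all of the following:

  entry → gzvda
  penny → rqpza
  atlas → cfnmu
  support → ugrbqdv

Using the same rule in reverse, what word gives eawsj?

cough

Shifts by position in entry: pos 0: e→g (+2), pos 1: n→z (+12), pos 2: t→v (+2), pos 3: r→d (+12) — repeating every 2. The shifts repeat in a cycle of length 2: positions 0,1,… shift by +2, +12, then the pattern repeats.
Reversing it on eawsj: e−2=c, a−12=o, w−2=u, s−12=g, j−2=h.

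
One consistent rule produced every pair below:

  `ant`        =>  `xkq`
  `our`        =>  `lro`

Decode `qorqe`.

Compare letters: a→x is +23, n→k is +23, t→q is +23 — a constant shift. This is a Caesar cipher with shift 23.
Decoding qorqe: q−23=t, o−23=r, r−23=u, q−23=t, e−23=h.

truth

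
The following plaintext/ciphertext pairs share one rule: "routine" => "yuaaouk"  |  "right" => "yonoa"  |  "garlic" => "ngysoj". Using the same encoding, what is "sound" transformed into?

zuauk

The shift depends on letter class: consonant r→y is +7, but vowel o→u is +6. Vowels shift forward by 6 and consonants shift forward by 7.
On sound: s(cons)+7=z, o(vowel)+6=u, u(vowel)+6=a, n(cons)+7=u, d(cons)+7=k.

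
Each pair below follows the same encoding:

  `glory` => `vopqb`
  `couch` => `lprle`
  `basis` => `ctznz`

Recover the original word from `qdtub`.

g(6)→v(21) and l(11)→o(14) fit y≡9x+19 (mod 26); the inverse of 9 mod 26 is 3. This is an affine cipher: with a=0,…,z=25, each position x becomes (9x+19) mod 26.
Undoing it on qdtub: q(16)→3·(16−19)≡17=r; d(3)→3·(3−19)≡4=e; t(19)→3·(19−19)≡0=a; u(20)→3·(20−19)≡3=d; b(1)→3·(1−19)≡24=y (all mod 26).

ready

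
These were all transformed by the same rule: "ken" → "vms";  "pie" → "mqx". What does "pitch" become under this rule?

pkbqx

Read the word backwards and shift each letter +8.
Applying it to pitch: reverse → hctip; then shift: h+8=p, c+8=k, t+8=b, i+8=q, p+8=x.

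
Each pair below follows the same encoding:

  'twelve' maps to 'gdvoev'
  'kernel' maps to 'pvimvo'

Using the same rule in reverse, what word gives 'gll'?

too

This is the alphabet-reversal cipher (Atbash): a becomes z, b becomes y, etc.
Undoing it on gll: g↔t, l↔o, l↔o.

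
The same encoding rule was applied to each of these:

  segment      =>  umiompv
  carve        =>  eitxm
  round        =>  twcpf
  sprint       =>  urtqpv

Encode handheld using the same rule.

jipfjmnf

The shift depends on letter class: consonant s→u is +2, but vowel e→m is +8. Two shifts are in play — +8 for a/e/i/o/u, +2 for every other letter.
Applying it to handheld: h(cons)+2=j, a(vowel)+8=i, n(cons)+2=p, d(cons)+2=f, h(cons)+2=j, e(vowel)+8=m, l(cons)+2=n, d(cons)+2=f.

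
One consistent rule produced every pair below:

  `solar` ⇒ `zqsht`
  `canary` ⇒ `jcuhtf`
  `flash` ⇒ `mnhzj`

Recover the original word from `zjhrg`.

shake

Shifts by position in solar: pos 0: s→z (+7), pos 1: o→q (+2), pos 2: l→s (+7), pos 3: a→h (+7), pos 4: r→t (+2) — repeating every 3. The shifts repeat in a cycle of length 3: positions 0,1,… shift by +7, +2, +7, then the pattern repeats.
Reversing it on zjhrg: z−7=s, j−2=h, h−7=a, r−7=k, g−2=e.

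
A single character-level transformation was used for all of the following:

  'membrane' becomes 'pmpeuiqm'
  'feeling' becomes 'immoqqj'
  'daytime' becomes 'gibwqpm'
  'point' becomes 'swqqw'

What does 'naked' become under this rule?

qinmg

The shift depends on letter class: consonant m→p is +3, but vowel e→m is +8. Two shifts are in play — +8 for a/e/i/o/u, +3 for every other letter.
For naked: n(cons)+3=q, a(vowel)+8=i, k(cons)+3=n, e(vowel)+8=m, d(cons)+3=g.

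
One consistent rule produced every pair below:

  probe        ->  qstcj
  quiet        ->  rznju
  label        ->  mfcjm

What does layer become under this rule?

Two shifts are in play — +5 for a/e/i/o/u, +1 for every other letter.
Applying it to layer: l(cons)+1=m, a(vowel)+5=f, y(cons)+1=z, e(vowel)+5=j, r(cons)+1=s.

mfzjs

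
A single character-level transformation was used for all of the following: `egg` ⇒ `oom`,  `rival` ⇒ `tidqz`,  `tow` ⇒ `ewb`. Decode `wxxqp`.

Two steps: reverse the string, then apply a Caesar shift of +8.
Reversing it on wxxqp: shift back: w−8=o, x−8=p, x−8=p, q−8=i, p−8=h → oppih; then reverse → hippo.

hippo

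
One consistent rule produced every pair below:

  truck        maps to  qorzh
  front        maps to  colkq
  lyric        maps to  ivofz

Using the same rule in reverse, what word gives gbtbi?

jewel

Compare letters: t→q is +23, r→o is +23, u→r is +23 — a constant shift. This is a Caesar cipher with shift 23.
Reversing it on gbtbi: g−23=j, b−23=e, t−23=w, b−23=e, i−23=l.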